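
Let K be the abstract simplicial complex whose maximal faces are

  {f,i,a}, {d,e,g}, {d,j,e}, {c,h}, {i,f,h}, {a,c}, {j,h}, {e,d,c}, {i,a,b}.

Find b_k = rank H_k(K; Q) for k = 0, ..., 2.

b_0 = 1, b_1 = 2, b_2 = 0.

K has 10 vertices, 17 edges, 6 triangles.
rank ∂_0 = 0, rank ∂_1 = 9 ⇒ b_0 = 10 − 0 − 9 = 1; all invariant factors of ∂_1 are 1 so no torsion. So H_0 ≅ Z.
rank ∂_1 = 9, rank ∂_2 = 6 ⇒ b_1 = 17 − 9 − 6 = 2; all invariant factors of ∂_2 are 1 so no torsion. So H_1 ≅ Z^2.
rank ∂_2 = 6, rank ∂_3 = 0 ⇒ b_2 = 6 − 6 − 0 = 0. So H_2 ≅ 0.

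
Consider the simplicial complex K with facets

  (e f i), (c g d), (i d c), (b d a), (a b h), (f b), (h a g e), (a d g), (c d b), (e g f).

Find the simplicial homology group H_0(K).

H_0 = Z.

We work with the vertex ordering a < b < c < d < e < f < g < h < i. The simplices of K, each written with vertices in increasing order, are:

  0-simplices (9): a, b, c, d, e, f, g, h, i
  1-simplices (21): ab, ad, ae, ag, ah, bc, bd, bf, bh, cd, cg, ci, dg, di, ef, eg, eh, ei, fg, fi, gh
  2-simplices (12): abd, abh, adg, aeg, aeh, agh, bcd, cdg, cdi, efg, efi, egh
  3-simplices (1): aegh

Hence C_0 ≅ Z^9, C_1 ≅ Z^21, C_2 ≅ Z^12, C_3 ≅ Z^1.

Boundary ∂_1: C_1 → C_0 sends each edge [p,q] (with p < q) to q − p.
The resulting 9×21 matrix has rank 8, and its Smith normal form has invariant factors (1,1,1,1,1,1,1,1).

The boundary map ∂_2: C_2 → C_1 maps a triangle to the signed sum of its edges. For instance
  ∂bcd = cd − bd + bc,
  ∂adg = dg − ag + ad.
The resulting 21×12 matrix has rank 11, and its Smith normal form has invariant factors (1,1,1,1,1,1,1,1,1,1,1).

The boundary map ∂_3: C_3 → C_2 sends each 3-simplex σ to the alternating sum Σ_i (−1)^i (σ with its i-th vertex removed). For instance
  ∂aegh = egh − agh + aeh − aeg.
As a 12×1 matrix over Z this has rank 1, with invariant factors (1).

Now H_k = ker ∂_k / im ∂_{k+1}, so:

  H_0: rank C_0 − rank ∂_1 = 9 − 8 = 1, and the invariant factors of ∂_1 are all 1, so H_0 = Z.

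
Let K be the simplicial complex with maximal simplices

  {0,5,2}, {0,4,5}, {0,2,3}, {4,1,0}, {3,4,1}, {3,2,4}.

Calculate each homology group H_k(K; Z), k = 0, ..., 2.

H_0 ≅ Z,  H_1 ≅ Z,  H_2 = 0.

We work with the vertex ordering 0 < 1 < 2 < 3 < 4 < 5. The simplices of K, each written with vertices in increasing order, are:

  0-simplices (6): [0], [1], [2], [3], [4], [5]
  1-simplices (12): [0,1], [0,2], [0,3], [0,4], [0,5], [1,3], [1,4], [2,3], [2,4], [2,5], [3,4], [4,5]
  2-simplices (6): [0,1,4], [0,2,3], [0,2,5], [0,4,5], [1,3,4], [2,3,4]

giving chain groups C_0 ≅ Z^6, C_1 ≅ Z^12, C_2 ≅ Z^6.

The boundary map ∂_1: C_1 → C_0 sends each edge [p,q] (with p < q) to q − p. For instance
  ∂[0,1] = [1] − [0].
The 6×12 boundary matrix has rank 5 and Smith normal form diag(1,1,1,1,1).

∂_2: C_2 → C_1 sends each 2-simplex [p,q,r] to [q,r] − [p,r] + [p,q]. For instance
  ∂[0,2,5] = [2,5] − [0,5] + [0,2],
  ∂[2,3,4] = [3,4] − [2,4] + [2,3].
This gives a 12×6 integer matrix of rank 6; reducing to Smith normal form yields diagonal entries (1,1,1,1,1,1).

From H_k ≅ ker(∂_k) / im(∂_{k+1}) we obtain:

  H_0: rank C_0 − rank ∂_1 = 6 − 5 = 1, and the invariant factors of ∂_1 are all 1, so H_0 = Z.
  H_1: rank ker ∂_1 − rank ∂_2 = (12 − 5) − 6 = 1, and the invariant factors of ∂_2 are all 1, so H_1 = Z.
  H_2: rank ker ∂_2 − rank ∂_3 = (6 − 6) − 0 = 0, and there is no ∂_3, so H_2 = 0.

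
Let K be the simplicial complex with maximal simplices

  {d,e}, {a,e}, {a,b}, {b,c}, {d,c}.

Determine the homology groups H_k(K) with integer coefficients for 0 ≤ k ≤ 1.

H_0 ≅ Z,  H_1 ≅ Z.

Order the vertices as a < b < c < d < e. Listing each simplex with vertices in this order, K has dimension 1 with simplices:

  0-simplices (5): a, b, c, d, e
  1-simplices (5): ab, ae, bc, cd, de

Hence C_0 ≅ Z^5, C_1 ≅ Z^5.

Boundary ∂_1: C_1 → C_0 sends each edge [p,q] (with p < q) to q − p. For instance
  ∂ab = b − a.
The resulting 5×5 matrix has rank 4, and its Smith normal form has invariant factors (1,1,1,1).

Reading off H_k = ker ∂_k / im ∂_{k+1}:

  H_0: rank C_0 − rank ∂_1 = 5 − 4 = 1, and the invariant factors of ∂_1 are all 1, so H_0 = Z.
  H_1: rank ker ∂_1 − rank ∂_2 = (5 − 4) − 0 = 1, and there is no ∂_2, so H_1 = Z.

As a check, the Euler characteristic is 5 − 5 = 0, which agrees with 1 − 1 = 0.
(K is a triangulation of the circle S^1.)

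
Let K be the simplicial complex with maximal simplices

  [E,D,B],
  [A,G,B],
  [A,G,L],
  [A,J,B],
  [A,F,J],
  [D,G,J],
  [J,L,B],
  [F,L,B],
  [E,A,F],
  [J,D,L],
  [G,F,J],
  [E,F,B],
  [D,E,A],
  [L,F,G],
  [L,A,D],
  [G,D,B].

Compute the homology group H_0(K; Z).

K has 8 vertices, 24 edges, 16 triangles.
rank ∂_0 = 0, rank ∂_1 = 7 ⇒ b_0 = 8 − 0 − 7 = 1; all invariant factors of ∂_1 are 1 so no torsion. So H_0 = Z.

H_0 ≅ Z.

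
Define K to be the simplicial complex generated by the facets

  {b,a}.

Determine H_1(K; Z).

Fix the vertex order a < b and write every simplex with vertices in increasing order. Then dim K = 1 and the simplices of K are:

  0-simplices (2): a, b
  1-simplices (1): ab

Hence C_0 ≅ Z^2, C_1 ≅ Z^1.

Boundary ∂_1: C_1 → C_0 sends each edge [p,q] (with p < q) to q − p. For instance
  ∂ab = b − a.
The resulting 2×1 matrix has rank 1, and its Smith normal form has invariant factors (1).

From H_k ≅ ker(∂_k) / im(∂_{k+1}) we obtain:

  H_1: rank ker ∂_1 − rank ∂_2 = (1 − 1) − 0 = 0, and there is no ∂_2, so H_1 = 0.

H_1 = 0.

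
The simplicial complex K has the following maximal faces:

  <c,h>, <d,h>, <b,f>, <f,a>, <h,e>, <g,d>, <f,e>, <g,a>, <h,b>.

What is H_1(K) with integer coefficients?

Fix the vertex order a < b < c < d < e < f < g < h and write every simplex with vertices in increasing order. Then dim K = 1 and the simplices of K are:

  0-simplices (8): a, b, c, d, e, f, g, h
  1-simplices (9): af, ag, bf, bh, ch, dg, dh, ef, eh

giving chain groups C_0 ≅ Z^8, C_1 ≅ Z^9.

∂_1: C_1 → C_0 is given by ∂[p,q] = [q] − [p]. For instance
  ∂dh = h − d.
The resulting 8×9 matrix has rank 7, and its Smith normal form has invariant factors (1,1,1,1,1,1,1).

From H_k ≅ ker(∂_k) / im(∂_{k+1}) we obtain:

  H_1: rank ker ∂_1 − rank ∂_2 = (9 − 7) − 0 = 2, and there is no ∂_2, so H_1 ≅ Z^2.

H_1 ≅ Z^2.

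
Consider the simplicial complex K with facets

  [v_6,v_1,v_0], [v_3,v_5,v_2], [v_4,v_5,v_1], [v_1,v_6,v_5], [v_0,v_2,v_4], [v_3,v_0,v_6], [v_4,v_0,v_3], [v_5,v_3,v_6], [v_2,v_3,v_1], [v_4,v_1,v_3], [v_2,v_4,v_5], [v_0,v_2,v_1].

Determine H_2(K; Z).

Order the vertices as v_0 < v_1 < v_2 < v_3 < v_4 < v_5 < v_6. Listing each simplex with vertices in this order, K has dimension 2 with simplices:

  0-simplices (7): [v_0], [v_1], [v_2], [v_3], [v_4], [v_5], [v_6]
  1-simplices (18): (18 of them)
  2-simplices (12): (12 of them)

giving chain groups C_0 ≅ Z^7, C_1 ≅ Z^18, C_2 ≅ Z^12.

The boundary map ∂_1: C_1 → C_0 sends each edge [p,q] (with p < q) to q − p.
As a 7×18 matrix over Z this has rank 6, with invariant factors (1,1,1,1,1,1).

The boundary map ∂_2: C_2 → C_1 acts by ∂[p,q,r] = [q,r] − [p,r] + [p,q]. For instance
  ∂[v_0,v_2,v_4] = [v_2,v_4] − [v_0,v_4] + [v_0,v_2],
  ∂[v_0,v_1,v_2] = [v_1,v_2] − [v_0,v_2] + [v_0,v_1].
The resulting 18×12 matrix has rank 12, and its Smith normal form has invariant factors (1,1,1,1,1,1,1,1,1,1,1,2).

Computing H_k = (kernel of ∂_k) / (image of ∂_{k+1}):

  H_2: rank ker ∂_2 − rank ∂_3 = (12 − 12) − 0 = 0, and there is no ∂_3, so H_2 ≅ 0.

H_2 = 0.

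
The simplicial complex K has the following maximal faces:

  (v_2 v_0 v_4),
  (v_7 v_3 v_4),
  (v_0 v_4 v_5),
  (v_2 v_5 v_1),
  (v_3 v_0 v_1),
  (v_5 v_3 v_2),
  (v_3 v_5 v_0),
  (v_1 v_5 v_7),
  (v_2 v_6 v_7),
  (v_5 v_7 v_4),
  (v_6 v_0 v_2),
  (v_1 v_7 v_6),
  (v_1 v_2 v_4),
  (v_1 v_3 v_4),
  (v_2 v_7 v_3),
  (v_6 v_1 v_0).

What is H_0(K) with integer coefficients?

Fix the vertex order v_0 < v_1 < v_2 < v_3 < v_4 < v_5 < v_6 < v_7 and write every simplex with vertices in increasing order. Then dim K = 2 and the simplices of K are:

  0-simplices (8): [v_0], [v_1], [v_2], [v_3], [v_4], [v_5], [v_6], [v_7]
  1-simplices (24): (24 of them)
  2-simplices (16): (16 of them)

so the chain groups are C_0 ≅ Z^8, C_1 ≅ Z^24, C_2 ≅ Z^16.

The boundary map ∂_1: C_1 → C_0 sends each edge [p,q] (with p < q) to q − p.
This gives a 8×24 integer matrix of rank 7; reducing to Smith normal form yields diagonal entries (1,1,1,1,1,1,1).

∂_2: C_2 → C_1 maps a triangle to the signed sum of its edges. For instance
  ∂[v_0,v_1,v_6] = [v_1,v_6] − [v_0,v_6] + [v_0,v_1],
  ∂[v_0,v_2,v_6] = [v_2,v_6] − [v_0,v_6] + [v_0,v_2].
The resulting 24×16 matrix has rank 15, and its Smith normal form has invariant factors (1,1,1,1,1,1,1,1,1,1,1,1,1,1,1).

Computing H_k = (kernel of ∂_k) / (image of ∂_{k+1}):

  H_0: rank C_0 − rank ∂_1 = 8 − 7 = 1, and the invariant factors of ∂_1 are all 1, so H_0 ≅ Z.

H_0 ≅ Z.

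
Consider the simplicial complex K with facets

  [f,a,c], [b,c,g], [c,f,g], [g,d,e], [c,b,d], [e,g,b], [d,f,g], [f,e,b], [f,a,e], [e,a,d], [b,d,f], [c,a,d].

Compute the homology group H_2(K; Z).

H_2 = 0.

Take the total order a < b < c < d < e < f < g on the vertex set. Then K (dimension 2) consists of the simplices:

  0-simplices (7): a, b, c, d, e, f, g
  1-simplices (18): ac, ad, ae, af, bc, bd, be, bf, bg, cd, cf, cg, de, df, dg, ef, eg, fg
  2-simplices (12): acd, acf, ade, aef, bcd, bcg, bdf, bef, beg, cfg, deg, dfg

so the chain groups are C_0 ≅ Z^7, C_1 ≅ Z^18, C_2 ≅ Z^12.

Boundary ∂_1: C_1 → C_0 sends each edge [p,q] (with p < q) to q − p. For instance
  ∂be = e − b.
This gives a 7×18 integer matrix of rank 6; reducing to Smith normal form yields diagonal entries (1,1,1,1,1,1).

The boundary map ∂_2: C_2 → C_1 acts by ∂[p,q,r] = [q,r] − [p,r] + [p,q]. For instance
  ∂aef = ef − af + ae,
  ∂dfg = fg − dg + df.
This gives a 18×12 integer matrix of rank 12; reducing to Smith normal form yields diagonal entries (1,1,1,1,1,1,1,1,1,1,1,2).

Now H_k = ker ∂_k / im ∂_{k+1}, so:

  H_2: rank ker ∂_2 − rank ∂_3 = (12 − 12) − 0 = 0, and there is no ∂_3, so H_2 = 0.

(K is a triangulation of the real projective plane RP^2.)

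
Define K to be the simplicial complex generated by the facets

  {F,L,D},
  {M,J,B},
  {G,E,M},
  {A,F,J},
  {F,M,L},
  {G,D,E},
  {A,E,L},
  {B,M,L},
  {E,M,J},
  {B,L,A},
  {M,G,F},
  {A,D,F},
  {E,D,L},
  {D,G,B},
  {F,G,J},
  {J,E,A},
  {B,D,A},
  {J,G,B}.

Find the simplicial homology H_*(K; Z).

We work with the vertex ordering A < B < D < E < F < G < J < L < M. The simplices of K, each written with vertices in increasing order, are:

  0-simplices (9): A, B, D, E, F, G, J, L, M
  1-simplices (27): AB, AD, AE, AF, AJ, AL, BD, BG, BJ, BL, BM, DE, DF, DG, DL, EG, EJ, EL, EM, FG, FJ, FL, FM, GJ, GM, JM, LM
  2-simplices (18): ABD, ABL, ADF, AEJ, AEL, AFJ, BDG, BGJ, BJM, BLM, DEG, DEL, DFL, EGM, EJM, FGJ, FGM, FLM

giving chain groups C_0 ≅ Z^9, C_1 ≅ Z^27, C_2 ≅ Z^18.

The boundary map ∂_1: C_1 → C_0 maps an edge to its endpoints' difference, ∂[p,q] = q − p. For instance
  ∂FG = G − F.
The 9×27 boundary matrix has rank 8 and Smith normal form diag(1,1,1,1,1,1,1,1).

Boundary ∂_2: C_2 → C_1 sends each 2-simplex [p,q,r] to [q,r] − [p,r] + [p,q]. For instance
  ∂AFJ = FJ − AJ + AF,
  ∂DFL = FL − DL + DF.
This gives a 27×18 integer matrix of rank 18; reducing to Smith normal form yields diagonal entries (1,1,1,1,1,1,1,1,1,1,1,1,1,1,1,1,1,2).

Computing H_k = (kernel of ∂_k) / (image of ∂_{k+1}):

  H_0: rank C_0 − rank ∂_1 = 9 − 8 = 1, and the invariant factors of ∂_1 are all 1, so H_0 ≅ Z.
  H_1: rank ker ∂_1 − rank ∂_2 = (27 − 8) − 18 = 1, and ∂_2 has invariant factor 2 > 1, so H_1 ≅ Z ⊕ Z/2.
  H_2: rank ker ∂_2 − rank ∂_3 = (18 − 18) − 0 = 0, and there is no ∂_3, so H_2 ≅ 0.

H_0 ≅ Z,  H_1 ≅ Z ⊕ Z/2,  H_2 = 0.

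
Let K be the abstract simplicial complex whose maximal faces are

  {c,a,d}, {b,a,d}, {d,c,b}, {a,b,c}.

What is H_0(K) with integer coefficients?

Fix the vertex order a < b < c < d and write every simplex with vertices in increasing order. Then dim K = 2 and the simplices of K are:

  0-simplices (4): a, b, c, d
  1-simplices (6): ab, ac, ad, bc, bd, cd
  2-simplices (4): abc, abd, acd, bcd

so the chain groups are C_0 ≅ Z^4, C_1 ≅ Z^6, C_2 ≅ Z^4.

The boundary map ∂_1: C_1 → C_0 maps an edge to its endpoints' difference, ∂[p,q] = q − p. For instance
  ∂cd = d − c.
As a 4×6 matrix over Z this has rank 3, with invariant factors (1,1,1).

The boundary map ∂_2: C_2 → C_1 maps a triangle to the signed sum of its edges. For instance
  ∂abc = bc − ac + ab,
  ∂acd = cd − ad + ac.
The 6×4 boundary matrix has rank 3 and Smith normal form diag(1,1,1).

Reading off H_k = ker ∂_k / im ∂_{k+1}:

  H_0: rank C_0 − rank ∂_1 = 4 − 3 = 1, and the invariant factors of ∂_1 are all 1, so H_0 = Z.

H_0 ≅ Z.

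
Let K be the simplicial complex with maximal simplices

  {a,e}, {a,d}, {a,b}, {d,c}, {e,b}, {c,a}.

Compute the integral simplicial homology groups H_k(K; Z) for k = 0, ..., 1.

Fix the vertex order a < b < c < d < e and write every simplex with vertices in increasing order. Then dim K = 1 and the simplices of K are:

  0-simplices (5): a, b, c, d, e
  1-simplices (6): ab, ac, ad, ae, be, cd

Hence C_0 ≅ Z^5, C_1 ≅ Z^6.

The boundary map ∂_1: C_1 → C_0 is given by ∂[p,q] = [q] − [p]. For instance
  ∂ac = c − a.
This gives a 5×6 integer matrix of rank 4; reducing to Smith normal form yields diagonal entries (1,1,1,1).

Computing H_k = (kernel of ∂_k) / (image of ∂_{k+1}):

  H_0: rank C_0 − rank ∂_1 = 5 − 4 = 1, and the invariant factors of ∂_1 are all 1, so H_0 = Z.
  H_1: rank ker ∂_1 − rank ∂_2 = (6 − 4) − 0 = 2, and there is no ∂_2, so H_1 = Z^2.

H_0 ≅ Z,  H_1 ≅ Z^2.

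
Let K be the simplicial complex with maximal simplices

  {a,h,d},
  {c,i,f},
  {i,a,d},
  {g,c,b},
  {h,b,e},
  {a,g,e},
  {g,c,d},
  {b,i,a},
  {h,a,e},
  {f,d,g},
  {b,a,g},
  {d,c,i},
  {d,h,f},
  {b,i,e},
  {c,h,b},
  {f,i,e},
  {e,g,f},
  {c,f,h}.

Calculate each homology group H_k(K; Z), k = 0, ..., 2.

H_0 ≅ Z,  H_1 ≅ Z ⊕ Z/2,  H_2 = 0.

We work with the vertex ordering a < b < c < d < e < f < g < h < i. The simplices of K, each written with vertices in increasing order, are:

  0-simplices (9): a, b, c, d, e, f, g, h, i
  1-simplices (27): ab, ad, ae, ag, ah, ai, bc, be, bg, bh, bi, cd, cf, cg, ch, ci, df, dg, dh, di, ef, eg, eh, ei, fg, fh, fi
  2-simplices (18): abg, abi, adh, adi, aeg, aeh, bcg, bch, beh, bei, cdg, cdi, cfh, cfi, dfg, dfh, efg, efi

giving chain groups C_0 ≅ Z^9, C_1 ≅ Z^27, C_2 ≅ Z^18.

Boundary ∂_1: C_1 → C_0 is given by ∂[p,q] = [q] − [p]. For instance
  ∂bg = g − b.
This gives a 9×27 integer matrix of rank 8; reducing to Smith normal form yields diagonal entries (1,1,1,1,1,1,1,1).

Boundary ∂_2: C_2 → C_1 sends each 2-simplex [p,q,r] to [q,r] − [p,r] + [p,q]. For instance
  ∂adh = dh − ah + ad,
  ∂bei = ei − bi + be.
The resulting 27×18 matrix has rank 18, and its Smith normal form has invariant factors (1,1,1,1,1,1,1,1,1,1,1,1,1,1,1,1,1,2).

Reading off H_k = ker ∂_k / im ∂_{k+1}:

  H_0: rank C_0 − rank ∂_1 = 9 − 8 = 1, and the invariant factors of ∂_1 are all 1, so H_0 ≅ Z.
  H_1: rank ker ∂_1 − rank ∂_2 = (27 − 8) − 18 = 1, and ∂_2 has invariant factor 2 > 1, so H_1 ≅ Z ⊕ Z/2.
  H_2: rank ker ∂_2 − rank ∂_3 = (18 − 18) − 0 = 0, and there is no ∂_3, so H_2 ≅ 0.

As a check, the Euler characteristic is 9 − 27 + 18 = 0, which agrees with 1 − 1 + 0 = 0.
(K is a triangulation of the Klein bottle.)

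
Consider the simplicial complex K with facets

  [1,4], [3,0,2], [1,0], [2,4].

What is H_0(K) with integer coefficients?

Fix the vertex order 0 < 1 < 2 < 3 < 4 and write every simplex with vertices in increasing order. Then dim K = 2 and the simplices of K are:

  0-simplices (5): [0], [1], [2], [3], [4]
  1-simplices (6): [0,1], [0,2], [0,3], [1,4], [2,3], [2,4]
  2-simplices (1): [0,2,3]

giving chain groups C_0 ≅ Z^5, C_1 ≅ Z^6, C_2 ≅ Z^1.

∂_1: C_1 → C_0 is given by ∂[p,q] = [q] − [p].
The 5×6 boundary matrix has rank 4 and Smith normal form diag(1,1,1,1).

Boundary ∂_2: C_2 → C_1 sends each 2-simplex [p,q,r] to [q,r] − [p,r] + [p,q]. For instance
  ∂[0,2,3] = [2,3] − [0,3] + [0,2].
The 6×1 boundary matrix has rank 1 and Smith normal form diag(1).

Now H_k = ker ∂_k / im ∂_{k+1}, so:

  H_0: rank C_0 − rank ∂_1 = 5 − 4 = 1, and the invariant factors of ∂_1 are all 1, so H_0 ≅ Z.

H_0 = Z.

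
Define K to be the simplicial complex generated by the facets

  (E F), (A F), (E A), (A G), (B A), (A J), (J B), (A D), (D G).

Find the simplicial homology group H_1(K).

Fix the vertex order A < B < D < E < F < G < J and write every simplex with vertices in increasing order. Then dim K = 1 and the simplices of K are:

  0-simplices (7): A, B, D, E, F, G, J
  1-simplices (9): AB, AD, AE, AF, AG, AJ, BJ, DG, EF

so the chain groups are C_0 ≅ Z^7, C_1 ≅ Z^9.

∂_1: C_1 → C_0 maps an edge to its endpoints' difference, ∂[p,q] = q − p. For instance
  ∂DG = G − D.
As a 7×9 matrix over Z this has rank 6, with invariant factors (1,1,1,1,1,1).

Computing H_k = (kernel of ∂_k) / (image of ∂_{k+1}):

  H_1: rank ker ∂_1 − rank ∂_2 = (9 − 6) − 0 = 3, and there is no ∂_2, so H_1 = Z^3.

H_1 ≅ Z^3.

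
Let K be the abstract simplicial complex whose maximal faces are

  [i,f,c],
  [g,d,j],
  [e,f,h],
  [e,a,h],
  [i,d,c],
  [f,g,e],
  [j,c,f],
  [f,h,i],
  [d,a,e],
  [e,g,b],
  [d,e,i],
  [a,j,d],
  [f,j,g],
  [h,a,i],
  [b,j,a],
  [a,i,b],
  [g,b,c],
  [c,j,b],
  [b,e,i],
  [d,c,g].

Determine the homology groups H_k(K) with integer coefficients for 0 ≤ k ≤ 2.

H_0 = Z,  H_1 = Z ⊕ Z/2,  H_2 = 0.

Fix the vertex order a < b < c < d < e < f < g < h < i < j and write every simplex with vertices in increasing order. Then dim K = 2 and the simplices of K are:

  0-simplices (10): a, b, c, d, e, f, g, h, i, j
  1-simplices (30): ab, ad, ae, ah, ai, aj, bc, be, bg, bi, bj, cd, cf, cg, ci, cj, de, dg, di, dj, ef, eg, eh, ei, fg, fh, fi, fj, gj, hi
  2-simplices (20): abi, abj, ade, adj, aeh, ahi, bcg, bcj, beg, bei, cdg, cdi, cfi, cfj, dei, dgj, efg, efh, fgj, fhi

giving chain groups C_0 ≅ Z^10, C_1 ≅ Z^30, C_2 ≅ Z^20.

The boundary map ∂_1: C_1 → C_0 maps an edge to its endpoints' difference, ∂[p,q] = q − p. For instance
  ∂fg = g − f.
The 10×30 boundary matrix has rank 9 and Smith normal form diag(1,1,1,1,1,1,1,1,1).

The boundary map ∂_2: C_2 → C_1 sends each 2-simplex [p,q,r] to [q,r] − [p,r] + [p,q]. For instance
  ∂efg = fg − eg + ef,
  ∂cfi = fi − ci + cf.
As a 30×20 matrix over Z this has rank 20, with invariant factors (1,1,1,1,1,1,1,1,1,1,1,1,1,1,1,1,1,1,1,2).

From H_k ≅ ker(∂_k) / im(∂_{k+1}) we obtain:

  H_0: rank C_0 − rank ∂_1 = 10 − 9 = 1, and the invariant factors of ∂_1 are all 1, so H_0 ≅ Z.
  H_1: rank ker ∂_1 − rank ∂_2 = (30 − 9) − 20 = 1, and ∂_2 has invariant factor 2 > 1, so H_1 ≅ Z ⊕ Z/2.
  H_2: rank ker ∂_2 − rank ∂_3 = (20 − 20) − 0 = 0, and there is no ∂_3, so H_2 ≅ 0.

(K is a triangulation of the Klein bottle.)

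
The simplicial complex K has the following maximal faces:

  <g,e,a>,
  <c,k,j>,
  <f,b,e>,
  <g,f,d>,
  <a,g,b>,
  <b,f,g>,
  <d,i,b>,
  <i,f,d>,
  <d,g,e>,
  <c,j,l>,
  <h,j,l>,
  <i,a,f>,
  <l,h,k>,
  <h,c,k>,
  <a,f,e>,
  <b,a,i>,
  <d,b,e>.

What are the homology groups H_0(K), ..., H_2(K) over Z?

Fix the vertex order a < b < c < d < e < f < g < h < i < j < k < l and write every simplex with vertices in increasing order. Then dim K = 2 and the simplices of K are:

  0-simplices (12): a, b, c, d, e, f, g, h, i, j, k, l
  1-simplices (28): ab, ae, af, ag, ai, bd, be, bf, bg, bi, ch, cj, ck, cl, de, df, dg, di, ef, eg, fg, fi, hj, hk, hl, jk, jl, kl
  2-simplices (17): abg, abi, aef, aeg, afi, bde, bdi, bef, bfg, chk, cjk, cjl, deg, dfg, dfi, hjl, hkl

Hence C_0 ≅ Z^12, C_1 ≅ Z^28, C_2 ≅ Z^17.

∂_1: C_1 → C_0 sends each edge [p,q] (with p < q) to q − p.
The 12×28 boundary matrix has rank 10 and Smith normal form diag(1,1,1,1,1,1,1,1,1,1).

The boundary map ∂_2: C_2 → C_1 acts by ∂[p,q,r] = [q,r] − [p,r] + [p,q]. For instance
  ∂chk = hk − ck + ch,
  ∂bef = ef − bf + be.
This gives a 28×17 integer matrix of rank 17; reducing to Smith normal form yields diagonal entries (1,1,1,1,1,1,1,1,1,1,1,1,1,1,1,1,2).

From H_k ≅ ker(∂_k) / im(∂_{k+1}) we obtain:

  H_0: rank C_0 − rank ∂_1 = 12 − 10 = 2, and the invariant factors of ∂_1 are all 1, so H_0 = Z^2.
  H_1: rank ker ∂_1 − rank ∂_2 = (28 − 10) − 17 = 1, and ∂_2 has invariant factor 2 > 1, so H_1 = Z ⊕ Z/2Z.
  H_2: rank ker ∂_2 − rank ∂_3 = (17 − 17) − 0 = 0, and there is no ∂_3, so H_2 = 0.

H_0 = Z^2,  H_1 = Z ⊕ Z/2Z,  H_2 = 0.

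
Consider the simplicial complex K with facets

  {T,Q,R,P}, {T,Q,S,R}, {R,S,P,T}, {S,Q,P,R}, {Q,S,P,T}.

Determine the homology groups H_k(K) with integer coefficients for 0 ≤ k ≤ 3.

H_0 = Z,  H_1 = 0,  H_2 = 0,  H_3 = Z.

Fix the vertex order P < Q < R < S < T and write every simplex with vertices in increasing order. Then dim K = 3 and the simplices of K are:

  0-simplices (5): P, Q, R, S, T
  1-simplices (10): PQ, PR, PS, PT, QR, QS, QT, RS, RT, ST
  2-simplices (10): PQR, PQS, PQT, PRS, PRT, PST, QRS, QRT, QST, RST
  3-simplices (5): PQRS, PQRT, PQST, PRST, QRST

giving chain groups C_0 ≅ Z^5, C_1 ≅ Z^10, C_2 ≅ Z^10, C_3 ≅ Z^5.

The boundary map ∂_1: C_1 → C_0 is given by ∂[p,q] = [q] − [p]. For instance
  ∂QR = R − Q.
As a 5×10 matrix over Z this has rank 4, with invariant factors (1,1,1,1).

The boundary map ∂_2: C_2 → C_1 sends each 2-simplex [p,q,r] to [q,r] − [p,r] + [p,q]. For instance
  ∂QRS = RS − QS + QR,
  ∂PRS = RS − PS + PR.
As a 10×10 matrix over Z this has rank 6, with invariant factors (1,1,1,1,1,1).

The boundary map ∂_3: C_3 → C_2 sends each 3-simplex σ to the alternating sum Σ_i (−1)^i (σ with its i-th vertex removed). For instance
  ∂PQRS = QRS − PRS + PQS − PQR,
  ∂PQRT = QRT − PRT + PQT − PQR.
This gives a 10×5 integer matrix of rank 4; reducing to Smith normal form yields diagonal entries (1,1,1,1).

From H_k ≅ ker(∂_k) / im(∂_{k+1}) we obtain:

  H_0: rank C_0 − rank ∂_1 = 5 − 4 = 1, and the invariant factors of ∂_1 are all 1, so H_0 ≅ Z.
  H_1: rank ker ∂_1 − rank ∂_2 = (10 − 4) − 6 = 0, and the invariant factors of ∂_2 are all 1, so H_1 ≅ 0.
  H_2: rank ker ∂_2 − rank ∂_3 = (10 − 6) − 4 = 0, and the invariant factors of ∂_3 are all 1, so H_2 ≅ 0.
  H_3: rank ker ∂_3 − rank ∂_4 = (5 − 4) − 0 = 1, and there is no ∂_4, so H_3 ≅ Z.

(K is a triangulation of the 3-sphere S^3.)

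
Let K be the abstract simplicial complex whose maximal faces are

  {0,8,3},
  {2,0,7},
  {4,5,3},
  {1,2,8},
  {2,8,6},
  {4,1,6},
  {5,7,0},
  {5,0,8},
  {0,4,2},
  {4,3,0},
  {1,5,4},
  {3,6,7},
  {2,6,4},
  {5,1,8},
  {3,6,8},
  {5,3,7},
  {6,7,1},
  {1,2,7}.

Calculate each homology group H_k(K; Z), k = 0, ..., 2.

H_0 ≅ Z,  H_1 ≅ Z ⊕ Z/2,  H_2 = 0.

K has 9 vertices, 27 edges, 18 triangles.
rank ∂_0 = 0, rank ∂_1 = 8 ⇒ b_0 = 9 − 0 − 8 = 1; all invariant factors of ∂_1 are 1 so no torsion. So H_0 ≅ Z.
rank ∂_1 = 8, rank ∂_2 = 18 ⇒ b_1 = 27 − 8 − 18 = 1; ∂_2 has invariant factor(s) [2] giving torsion. So H_1 ≅ Z ⊕ Z/2.
rank ∂_2 = 18, rank ∂_3 = 0 ⇒ b_2 = 18 − 18 − 0 = 0. So H_2 ≅ 0.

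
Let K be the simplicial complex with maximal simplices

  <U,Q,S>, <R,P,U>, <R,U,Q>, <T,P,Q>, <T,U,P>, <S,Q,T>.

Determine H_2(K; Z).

H_2 = 0.

We work with the vertex ordering P < Q < R < S < T < U. The simplices of K, each written with vertices in increasing order, are:

  0-simplices (6): P, Q, R, S, T, U
  1-simplices (12): PQ, PR, PT, PU, QR, QS, QT, QU, RU, ST, SU, TU
  2-simplices (6): PQT, PRU, PTU, QRU, QST, QSU

so the chain groups are C_0 ≅ Z^6, C_1 ≅ Z^12, C_2 ≅ Z^6.

Boundary ∂_1: C_1 → C_0 sends each edge [p,q] (with p < q) to q − p.
As a 6×12 matrix over Z this has rank 5, with invariant factors (1,1,1,1,1).

The boundary map ∂_2: C_2 → C_1 maps a triangle to the signed sum of its edges. For instance
  ∂QST = ST − QT + QS,
  ∂PTU = TU − PU + PT.
This gives a 12×6 integer matrix of rank 6; reducing to Smith normal form yields diagonal entries (1,1,1,1,1,1).

Computing H_k = (kernel of ∂_k) / (image of ∂_{k+1}):

  H_2: rank ker ∂_2 − rank ∂_3 = (6 − 6) − 0 = 0, and there is no ∂_3, so H_2 = 0.

(K is a triangulation of the cylinder S^1 x I.)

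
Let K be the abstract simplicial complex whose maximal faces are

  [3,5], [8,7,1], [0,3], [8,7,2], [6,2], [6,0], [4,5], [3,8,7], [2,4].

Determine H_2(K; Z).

We work with the vertex ordering 0 < 1 < 2 < 3 < 4 < 5 < 6 < 7 < 8. The simplices of K, each written with vertices in increasing order, are:

  0-simplices (9): [0], [1], [2], [3], [4], [5], [6], [7], [8]
  1-simplices (13): [0,3], [0,6], [1,7], [1,8], [2,4], [2,6], [2,7], [2,8], [3,5], [3,7], [3,8], [4,5], [7,8]
  2-simplices (3): [1,7,8], [2,7,8], [3,7,8]

giving chain groups C_0 ≅ Z^9, C_1 ≅ Z^13, C_2 ≅ Z^3.

Boundary ∂_1: C_1 → C_0 maps an edge to its endpoints' difference, ∂[p,q] = q − p. For instance
  ∂[0,3] = [3] − [0].
As a 9×13 matrix over Z this has rank 8, with invariant factors (1,1,1,1,1,1,1,1).

The boundary map ∂_2: C_2 → C_1 acts by ∂[p,q,r] = [q,r] − [p,r] + [p,q]. For instance
  ∂[3,7,8] = [7,8] − [3,8] + [3,7],
  ∂[1,7,8] = [7,8] − [1,8] + [1,7].
As a 13×3 matrix over Z this has rank 3, with invariant factors (1,1,1).

Computing H_k = (kernel of ∂_k) / (image of ∂_{k+1}):

  H_2: rank ker ∂_2 − rank ∂_3 = (3 − 3) − 0 = 0, and there is no ∂_3, so H_2 ≅ 0.

H_2 = 0.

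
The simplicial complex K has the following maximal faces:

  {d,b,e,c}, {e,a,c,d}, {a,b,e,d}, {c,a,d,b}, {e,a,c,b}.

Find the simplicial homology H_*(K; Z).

H_0 = Z,  H_1 = 0,  H_2 = 0,  H_3 = Z.

Take the total order a < b < c < d < e on the vertex set. Then K (dimension 3) consists of the simplices:

  0-simplices (5): a, b, c, d, e
  1-simplices (10): ab, ac, ad, ae, bc, bd, be, cd, ce, de
  2-simplices (10): abc, abd, abe, acd, ace, ade, bcd, bce, bde, cde
  3-simplices (5): abcd, abce, abde, acde, bcde

so the chain groups are C_0 ≅ Z^5, C_1 ≅ Z^10, C_2 ≅ Z^10, C_3 ≅ Z^5.

Boundary ∂_1: C_1 → C_0 is given by ∂[p,q] = [q] − [p].
The 5×10 boundary matrix has rank 4 and Smith normal form diag(1,1,1,1).

The boundary map ∂_2: C_2 → C_1 sends each 2-simplex [p,q,r] to [q,r] − [p,r] + [p,q]. For instance
  ∂ace = ce − ae + ac,
  ∂abd = bd − ad + ab.
The resulting 10×10 matrix has rank 6, and its Smith normal form has invariant factors (1,1,1,1,1,1).

Boundary ∂_3: C_3 → C_2 sends each 3-simplex σ to the alternating sum Σ_i (−1)^i (σ with its i-th vertex removed). For instance
  ∂abcd = bcd − acd + abd − abc,
  ∂acde = cde − ade + ace − acd.
The resulting 10×5 matrix has rank 4, and its Smith normal form has invariant factors (1,1,1,1).

Reading off H_k = ker ∂_k / im ∂_{k+1}:

  H_0: rank C_0 − rank ∂_1 = 5 − 4 = 1, and the invariant factors of ∂_1 are all 1, so H_0 = Z.
  H_1: rank ker ∂_1 − rank ∂_2 = (10 − 4) − 6 = 0, and the invariant factors of ∂_2 are all 1, so H_1 = 0.
  H_2: rank ker ∂_2 − rank ∂_3 = (10 − 6) − 4 = 0, and the invariant factors of ∂_3 are all 1, so H_2 = 0.
  H_3: rank ker ∂_3 − rank ∂_4 = (5 − 4) − 0 = 1, and there is no ∂_4, so H_3 = Z.

(K is a triangulation of the 3-sphere S^3.)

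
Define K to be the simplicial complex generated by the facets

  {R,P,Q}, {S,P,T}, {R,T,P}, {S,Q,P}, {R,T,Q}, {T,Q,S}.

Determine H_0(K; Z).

Fix the vertex order P < Q < R < S < T and write every simplex with vertices in increasing order. Then dim K = 2 and the simplices of K are:

  0-simplices (5): P, Q, R, S, T
  1-simplices (9): PQ, PR, PS, PT, QR, QS, QT, RT, ST
  2-simplices (6): PQR, PQS, PRT, PST, QRT, QST

giving chain groups C_0 ≅ Z^5, C_1 ≅ Z^9, C_2 ≅ Z^6.

Boundary ∂_1: C_1 → C_0 is given by ∂[p,q] = [q] − [p]. For instance
  ∂QT = T − Q.
This gives a 5×9 integer matrix of rank 4; reducing to Smith normal form yields diagonal entries (1,1,1,1).

Boundary ∂_2: C_2 → C_1 acts by ∂[p,q,r] = [q,r] − [p,r] + [p,q]. For instance
  ∂QST = ST − QT + QS,
  ∂PQS = QS − PS + PQ.
The resulting 9×6 matrix has rank 5, and its Smith normal form has invariant factors (1,1,1,1,1).

Computing H_k = (kernel of ∂_k) / (image of ∂_{k+1}):

  H_0: rank C_0 − rank ∂_1 = 5 − 4 = 1, and the invariant factors of ∂_1 are all 1, so H_0 ≅ Z.

(K is a triangulation of the 2-sphere S^2.)

H_0 = Z.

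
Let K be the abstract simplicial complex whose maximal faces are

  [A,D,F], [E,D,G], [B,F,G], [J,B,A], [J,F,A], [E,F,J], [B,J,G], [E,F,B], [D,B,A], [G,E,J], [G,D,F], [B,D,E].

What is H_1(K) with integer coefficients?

Fix the vertex order A < B < D < E < F < G < J and write every simplex with vertices in increasing order. Then dim K = 2 and the simplices of K are:

  0-simplices (7): A, B, D, E, F, G, J
  1-simplices (18): AB, AD, AF, AJ, BD, BE, BF, BG, BJ, DE, DF, DG, EF, EG, EJ, FG, FJ, GJ
  2-simplices (12): ABD, ABJ, ADF, AFJ, BDE, BEF, BFG, BGJ, DEG, DFG, EFJ, EGJ

giving chain groups C_0 ≅ Z^7, C_1 ≅ Z^18, C_2 ≅ Z^12.

The boundary map ∂_1: C_1 → C_0 is given by ∂[p,q] = [q] − [p]. For instance
  ∂AD = D − A.
The 7×18 boundary matrix has rank 6 and Smith normal form diag(1,1,1,1,1,1).

∂_2: C_2 → C_1 acts by ∂[p,q,r] = [q,r] − [p,r] + [p,q]. For instance
  ∂ADF = DF − AF + AD,
  ∂EGJ = GJ − EJ + EG.
This gives a 18×12 integer matrix of rank 12; reducing to Smith normal form yields diagonal entries (1,1,1,1,1,1,1,1,1,1,1,2).

Reading off H_k = ker ∂_k / im ∂_{k+1}:

  H_1: rank ker ∂_1 − rank ∂_2 = (18 − 6) − 12 = 0, and ∂_2 has invariant factor 2 > 1, so H_1 ≅ Z/2Z.

H_1 ≅ Z/2Z.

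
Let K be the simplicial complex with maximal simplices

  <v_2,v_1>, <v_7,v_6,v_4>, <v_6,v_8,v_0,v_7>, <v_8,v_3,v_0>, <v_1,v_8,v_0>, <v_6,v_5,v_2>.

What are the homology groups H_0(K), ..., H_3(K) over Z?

Order the vertices as v_0 < v_1 < v_2 < v_3 < v_4 < v_5 < v_6 < v_7 < v_8. Listing each simplex with vertices in this order, K has dimension 3 with simplices:

  0-simplices (9): [v_0], [v_1], [v_2], [v_3], [v_4], [v_5], [v_6], [v_7], [v_8]
  1-simplices (16): (16 of them)
  2-simplices (8): [v_0,v_1,v_8], [v_0,v_3,v_8], [v_0,v_6,v_7], [v_0,v_6,v_8], [v_0,v_7,v_8], [v_2,v_5,v_6], [v_4,v_6,v_7], [v_6,v_7,v_8]
  3-simplices (1): [v_0,v_6,v_7,v_8]

Hence C_0 ≅ Z^9, C_1 ≅ Z^16, C_2 ≅ Z^8, C_3 ≅ Z^1.

Boundary ∂_1: C_1 → C_0 maps an edge to its endpoints' difference, ∂[p,q] = q − p. For instance
  ∂[v_0,v_3] = [v_3] − [v_0].
The 9×16 boundary matrix has rank 8 and Smith normal form diag(1,1,1,1,1,1,1,1).

Boundary ∂_2: C_2 → C_1 sends each 2-simplex [p,q,r] to [q,r] − [p,r] + [p,q]. For instance
  ∂[v_2,v_5,v_6] = [v_5,v_6] − [v_2,v_6] + [v_2,v_5],
  ∂[v_0,v_7,v_8] = [v_7,v_8] − [v_0,v_8] + [v_0,v_7].
The resulting 16×8 matrix has rank 7, and its Smith normal form has invariant factors (1,1,1,1,1,1,1).

∂_3: C_3 → C_2 sends each 3-simplex σ to the alternating sum Σ_i (−1)^i (σ with its i-th vertex removed). For instance
  ∂[v_0,v_6,v_7,v_8] = [v_6,v_7,v_8] − [v_0,v_7,v_8] + [v_0,v_6,v_8] − [v_0,v_6,v_7].
The resulting 8×1 matrix has rank 1, and its Smith normal form has invariant factors (1).

Reading off H_k = ker ∂_k / im ∂_{k+1}:

  H_0: rank C_0 − rank ∂_1 = 9 − 8 = 1, and the invariant factors of ∂_1 are all 1, so H_0 = Z.
  H_1: rank ker ∂_1 − rank ∂_2 = (16 − 8) − 7 = 1, and the invariant factors of ∂_2 are all 1, so H_1 = Z.
  H_2: rank ker ∂_2 − rank ∂_3 = (8 − 7) − 1 = 0, and the invariant factors of ∂_3 are all 1, so H_2 = 0.
  H_3: rank ker ∂_3 − rank ∂_4 = (1 − 1) − 0 = 0, and there is no ∂_4, so H_3 = 0.

H_0 = Z,  H_1 = Z,  H_2 = 0,  H_3 = 0.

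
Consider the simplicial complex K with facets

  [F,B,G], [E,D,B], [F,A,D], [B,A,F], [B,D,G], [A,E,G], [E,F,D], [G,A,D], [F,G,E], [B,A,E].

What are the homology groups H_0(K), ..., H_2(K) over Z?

H_0 ≅ Z,  H_1 ≅ Z/2Z,  H_2 = 0.

We work with the vertex ordering A < B < D < E < F < G. The simplices of K, each written with vertices in increasing order, are:

  0-simplices (6): A, B, D, E, F, G
  1-simplices (15): AB, AD, AE, AF, AG, BD, BE, BF, BG, DE, DF, DG, EF, EG, FG
  2-simplices (10): ABE, ABF, ADF, ADG, AEG, BDE, BDG, BFG, DEF, EFG

so the chain groups are C_0 ≅ Z^6, C_1 ≅ Z^15, C_2 ≅ Z^10.

The boundary map ∂_1: C_1 → C_0 sends each edge [p,q] (with p < q) to q − p. For instance
  ∂DE = E − D.
The resulting 6×15 matrix has rank 5, and its Smith normal form has invariant factors (1,1,1,1,1).

The boundary map ∂_2: C_2 → C_1 maps a triangle to the signed sum of its edges. For instance
  ∂EFG = FG − EG + EF,
  ∂BFG = FG − BG + BF.
The 15×10 boundary matrix has rank 10 and Smith normal form diag(1,1,1,1,1,1,1,1,1,2).

Now H_k = ker ∂_k / im ∂_{k+1}, so:

  H_0: rank C_0 − rank ∂_1 = 6 − 5 = 1, and the invariant factors of ∂_1 are all 1, so H_0 ≅ Z.
  H_1: rank ker ∂_1 − rank ∂_2 = (15 − 5) − 10 = 0, and ∂_2 has invariant factor 2 > 1, so H_1 ≅ Z/2Z.
  H_2: rank ker ∂_2 − rank ∂_3 = (10 − 10) − 0 = 0, and there is no ∂_3, so H_2 ≅ 0.

(K is a triangulation of the real projective plane RP^2.)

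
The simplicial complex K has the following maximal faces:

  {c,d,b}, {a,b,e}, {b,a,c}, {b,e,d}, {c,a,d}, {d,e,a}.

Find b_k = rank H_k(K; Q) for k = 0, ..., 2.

b_0 = 1, b_1 = 0, b_2 = 1.

K has 5 vertices, 9 edges, 6 triangles.
rank ∂_0 = 0, rank ∂_1 = 4 ⇒ b_0 = 5 − 0 − 4 = 1; all invariant factors of ∂_1 are 1 so no torsion. So H_0 = Z.
rank ∂_1 = 4, rank ∂_2 = 5 ⇒ b_1 = 9 − 4 − 5 = 0; all invariant factors of ∂_2 are 1 so no torsion. So H_1 = 0.
rank ∂_2 = 5, rank ∂_3 = 0 ⇒ b_2 = 6 − 5 − 0 = 1. So H_2 = Z.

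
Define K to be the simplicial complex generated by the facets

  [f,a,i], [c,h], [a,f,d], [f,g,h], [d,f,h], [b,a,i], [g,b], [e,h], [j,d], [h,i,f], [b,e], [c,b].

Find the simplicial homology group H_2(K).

H_2 ≅ 0.

Take the total order a < b < c < d < e < f < g < h < i < j on the vertex set. Then K (dimension 2) consists of the simplices:

  0-simplices (10): a, b, c, d, e, f, g, h, i, j
  1-simplices (18): ab, ad, af, ai, bc, be, bg, bi, ch, df, dh, dj, eh, fg, fh, fi, gh, hi
  2-simplices (6): abi, adf, afi, dfh, fgh, fhi

Hence C_0 ≅ Z^10, C_1 ≅ Z^18, C_2 ≅ Z^6.

∂_1: C_1 → C_0 is given by ∂[p,q] = [q] − [p]. For instance
  ∂hi = i − h.
The resulting 10×18 matrix has rank 9, and its Smith normal form has invariant factors (1,1,1,1,1,1,1,1,1).

Boundary ∂_2: C_2 → C_1 sends each 2-simplex [p,q,r] to [q,r] − [p,r] + [p,q]. For instance
  ∂abi = bi − ai + ab,
  ∂adf = df − af + ad.
The 18×6 boundary matrix has rank 6 and Smith normal form diag(1,1,1,1,1,1).

From H_k ≅ ker(∂_k) / im(∂_{k+1}) we obtain:

  H_2: rank ker ∂_2 − rank ∂_3 = (6 − 6) − 0 = 0, and there is no ∂_3, so H_2 = 0.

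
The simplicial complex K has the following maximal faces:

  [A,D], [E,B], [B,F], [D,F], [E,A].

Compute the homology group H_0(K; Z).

Fix the vertex order A < B < D < E < F and write every simplex with vertices in increasing order. Then dim K = 1 and the simplices of K are:

  0-simplices (5): A, B, D, E, F
  1-simplices (5): AD, AE, BE, BF, DF

Hence C_0 ≅ Z^5, C_1 ≅ Z^5.

The boundary map ∂_1: C_1 → C_0 maps an edge to its endpoints' difference, ∂[p,q] = q − p.
The 5×5 boundary matrix has rank 4 and Smith normal form diag(1,1,1,1).

From H_k ≅ ker(∂_k) / im(∂_{k+1}) we obtain:

  H_0: rank C_0 − rank ∂_1 = 5 − 4 = 1, and the invariant factors of ∂_1 are all 1, so H_0 ≅ Z.

(K is a triangulation of the circle S^1.)

H_0 ≅ Z.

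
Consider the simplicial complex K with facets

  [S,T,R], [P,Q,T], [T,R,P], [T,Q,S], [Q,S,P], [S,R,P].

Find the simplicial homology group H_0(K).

Order the vertices as P < Q < R < S < T. Listing each simplex with vertices in this order, K has dimension 2 with simplices:

  0-simplices (5): P, Q, R, S, T
  1-simplices (9): PQ, PR, PS, PT, QS, QT, RS, RT, ST
  2-simplices (6): PQS, PQT, PRS, PRT, QST, RST

Hence C_0 ≅ Z^5, C_1 ≅ Z^9, C_2 ≅ Z^6.

Boundary ∂_1: C_1 → C_0 maps an edge to its endpoints' difference, ∂[p,q] = q − p.
The resulting 5×9 matrix has rank 4, and its Smith normal form has invariant factors (1,1,1,1).

Boundary ∂_2: C_2 → C_1 maps a triangle to the signed sum of its edges. For instance
  ∂PQT = QT − PT + PQ,
  ∂PRS = RS − PS + PR.
As a 9×6 matrix over Z this has rank 5, with invariant factors (1,1,1,1,1).

Now H_k = ker ∂_k / im ∂_{k+1}, so:

  H_0: rank C_0 − rank ∂_1 = 5 − 4 = 1, and the invariant factors of ∂_1 are all 1, so H_0 = Z.

(K is a triangulation of the 2-sphere S^2.)

H_0 = Z.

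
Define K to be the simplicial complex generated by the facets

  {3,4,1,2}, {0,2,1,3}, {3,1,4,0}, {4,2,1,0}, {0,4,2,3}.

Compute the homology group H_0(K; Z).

We work with the vertex ordering 0 < 1 < 2 < 3 < 4. The simplices of K, each written with vertices in increasing order, are:

  0-simplices (5): [0], [1], [2], [3], [4]
  1-simplices (10): [0,1], [0,2], [0,3], [0,4], [1,2], [1,3], [1,4], [2,3], [2,4], [3,4]
  2-simplices (10): [0,1,2], [0,1,3], [0,1,4], [0,2,3], [0,2,4], [0,3,4], [1,2,3], [1,2,4], [1,3,4], [2,3,4]
  3-simplices (5): [0,1,2,3], [0,1,2,4], [0,1,3,4], [0,2,3,4], [1,2,3,4]

giving chain groups C_0 ≅ Z^5, C_1 ≅ Z^10, C_2 ≅ Z^10, C_3 ≅ Z^5.

The boundary map ∂_1: C_1 → C_0 maps an edge to its endpoints' difference, ∂[p,q] = q − p. For instance
  ∂[2,4] = [4] − [2].
As a 5×10 matrix over Z this has rank 4, with invariant factors (1,1,1,1).

The boundary map ∂_2: C_2 → C_1 sends each 2-simplex [p,q,r] to [q,r] − [p,r] + [p,q]. For instance
  ∂[0,3,4] = [3,4] − [0,4] + [0,3],
  ∂[0,1,4] = [1,4] − [0,4] + [0,1].
As a 10×10 matrix over Z this has rank 6, with invariant factors (1,1,1,1,1,1).

Boundary ∂_3: C_3 → C_2 sends each 3-simplex σ to the alternating sum Σ_i (−1)^i (σ with its i-th vertex removed). For instance
  ∂[0,1,2,3] = [1,2,3] − [0,2,3] + [0,1,3] − [0,1,2],
  ∂[1,2,3,4] = [2,3,4] − [1,3,4] + [1,2,4] − [1,2,3].
As a 10×5 matrix over Z this has rank 4, with invariant factors (1,1,1,1).

Reading off H_k = ker ∂_k / im ∂_{k+1}:

  H_0: rank C_0 − rank ∂_1 = 5 − 4 = 1, and the invariant factors of ∂_1 are all 1, so H_0 ≅ Z.

(K is a triangulation of the 3-sphere S^3.)

H_0 = Z.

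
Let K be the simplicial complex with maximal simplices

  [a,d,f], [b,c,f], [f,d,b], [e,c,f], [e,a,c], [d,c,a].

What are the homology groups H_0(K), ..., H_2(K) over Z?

Fix the vertex order a < b < c < d < e < f and write every simplex with vertices in increasing order. Then dim K = 2 and the simplices of K are:

  0-simplices (6): a, b, c, d, e, f
  1-simplices (12): ac, ad, ae, af, bc, bd, bf, cd, ce, cf, df, ef
  2-simplices (6): acd, ace, adf, bcf, bdf, cef

Hence C_0 ≅ Z^6, C_1 ≅ Z^12, C_2 ≅ Z^6.

∂_1: C_1 → C_0 is given by ∂[p,q] = [q] − [p]. For instance
  ∂ad = d − a.
The 6×12 boundary matrix has rank 5 and Smith normal form diag(1,1,1,1,1).

∂_2: C_2 → C_1 acts by ∂[p,q,r] = [q,r] − [p,r] + [p,q]. For instance
  ∂acd = cd − ad + ac,
  ∂cef = ef − cf + ce.
As a 12×6 matrix over Z this has rank 6, with invariant factors (1,1,1,1,1,1).

Computing H_k = (kernel of ∂_k) / (image of ∂_{k+1}):

  H_0: rank C_0 − rank ∂_1 = 6 − 5 = 1, and the invariant factors of ∂_1 are all 1, so H_0 ≅ Z.
  H_1: rank ker ∂_1 − rank ∂_2 = (12 − 5) − 6 = 1, and the invariant factors of ∂_2 are all 1, so H_1 ≅ Z.
  H_2: rank ker ∂_2 − rank ∂_3 = (6 − 6) − 0 = 0, and there is no ∂_3, so H_2 ≅ 0.

H_0 = Z,  H_1 = Z,  H_2 = 0.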